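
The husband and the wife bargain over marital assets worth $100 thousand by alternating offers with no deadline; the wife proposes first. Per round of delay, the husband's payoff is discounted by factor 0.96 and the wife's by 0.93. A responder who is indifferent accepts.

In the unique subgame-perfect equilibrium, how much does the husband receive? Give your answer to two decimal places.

62.69

Let x be the wife's share when the wife proposes and y be the husband's share when the husband proposes.
The husband accepts iff offered ≥ 0.96·y, so x = 100 − 0.96y. Symmetrically y = 100 − 0.93x.
Substituting: x = 100 − 0.96(100 − 0.93x), giving x(1 − 0.93·0.96) = 100(1 − 0.96).
So x = 100 × 0.04 / 0.1072 ≈ 37.3134, and the husband receives 100 − x ≈ 62.6866.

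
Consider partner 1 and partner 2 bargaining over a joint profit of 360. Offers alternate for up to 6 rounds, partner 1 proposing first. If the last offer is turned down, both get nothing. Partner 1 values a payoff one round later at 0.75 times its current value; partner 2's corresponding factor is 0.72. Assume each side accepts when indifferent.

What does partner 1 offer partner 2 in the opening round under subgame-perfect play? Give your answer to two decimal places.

Round 6 (partner 2 proposes): rejection yields 0 for partner 1; partner 2 offers 0 and keeps 360.
Round 5 (partner 1 proposes): partner 2 can get 360 next round, worth 0.72 × 360 = 259.2 now, so partner 1 offers 259.2, keeping 100.8.
Round 4 (partner 2 proposes): partner 1 can get 100.8 next round, worth 0.75 × 100.8 = 75.6 now. Partner 2 offers 75.6 and keeps 360 − 75.6 = 284.4.
Round 3 (partner 1 proposes): partner 2 can get 284.4 next round, worth 0.72 × 284.4 = 204.768 now. Partner 1 offers 204.768 and keeps 360 − 204.768 = 155.232.
Round 2 (partner 2 proposes): partner 1 can get 155.232 next round, worth 0.75 × 155.232 = 116.424 now; partner 2 offers that and keeps 243.576.
Round 1 (partner 1 proposes): partner 2 can get 243.576 next round, worth 0.72 × 243.576 = 175.37472 now; partner 1 offers that and keeps 184.62528.

175.37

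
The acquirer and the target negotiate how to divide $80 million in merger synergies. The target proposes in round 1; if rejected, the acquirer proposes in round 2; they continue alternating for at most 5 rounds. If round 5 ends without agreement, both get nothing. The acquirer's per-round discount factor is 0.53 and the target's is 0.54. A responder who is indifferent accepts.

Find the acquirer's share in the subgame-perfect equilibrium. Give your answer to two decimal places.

By backward induction:
Round 5 (the target proposes): the acquirer will accept anything ≥ 0, so the target offers 0 and keeps 80.
Round 4 (the acquirer proposes): the target can get 80 next round, worth 0.54 × 80 = 43.2 now, so the acquirer offers 43.2, keeping 36.8.
Round 3 (the target proposes): the acquirer can get 36.8 next round, worth 0.53 × 36.8 = 19.504 now; the target offers that and keeps 60.496.
Round 2 (the acquirer proposes): the target can get 60.496 next round, worth 0.54 × 60.496 = 32.66784 now. The acquirer offers 32.66784 and keeps 80 − 32.66784 = 47.33216.
Round 1 (the target proposes): the acquirer can get 47.33216 next round, worth 0.53 × 47.33216 = 25.0860448 now. The target offers 25.0860448 and keeps 80 − 25.0860448 = 54.9139552.

25.09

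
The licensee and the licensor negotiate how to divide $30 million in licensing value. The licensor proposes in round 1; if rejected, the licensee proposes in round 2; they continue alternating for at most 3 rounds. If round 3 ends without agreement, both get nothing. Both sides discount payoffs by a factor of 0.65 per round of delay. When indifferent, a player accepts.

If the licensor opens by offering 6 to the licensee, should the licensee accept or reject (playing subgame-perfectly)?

Reject

Round 3 (the licensor proposes): the licensee will accept anything ≥ 0, so the licensor offers 0 and keeps 30.
Round 2 (the licensee proposes): the licensor can get 30 next round, worth 0.65 × 30 = 19.5 now, so the licensee offers 19.5, keeping 10.5.
So by rejecting in round 1, the licensee gets 10.5 next round, worth 0.65 × 10.5 = 6.825 now.
Offer 6 < 6.825, so the licensee rejects.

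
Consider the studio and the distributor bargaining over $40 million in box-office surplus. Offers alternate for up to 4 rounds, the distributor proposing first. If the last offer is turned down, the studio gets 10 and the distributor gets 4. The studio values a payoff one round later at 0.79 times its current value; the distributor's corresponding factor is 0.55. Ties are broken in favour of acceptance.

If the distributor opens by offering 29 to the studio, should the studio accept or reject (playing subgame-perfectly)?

Accept

Round 4 (the studio proposes): the distributor gets 4 if talks fail, so the studio offers 4 and keeps 36.
Round 3 (the distributor proposes): the studio can get 36 next round, worth 0.79 × 36 = 28.44 now, so the distributor offers 28.44, keeping 11.56.
Round 2 (the studio proposes): the distributor can get 11.56 next round, worth 0.55 × 11.56 = 6.358 now, so the studio offers 6.358, keeping 33.642.
So by rejecting in round 1, the studio gets 33.642 next round, worth 0.79 × 33.642 = 26.57718 now.
Offer 29 ≥ 26.57718, so the studio accepts.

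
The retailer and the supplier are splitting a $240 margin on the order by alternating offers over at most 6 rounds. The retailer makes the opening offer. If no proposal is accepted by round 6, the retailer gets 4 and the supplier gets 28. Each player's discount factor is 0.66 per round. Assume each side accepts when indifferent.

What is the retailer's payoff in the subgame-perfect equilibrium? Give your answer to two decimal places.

133.13

Round 6 (the supplier proposes): the retailer gets 4 if talks fail, so the supplier offers 4 and keeps 236.
Round 5 (the retailer proposes): the supplier can get 236 next round, worth 0.66 × 236 = 155.76 now. The retailer offers 155.76 and keeps 240 − 155.76 = 84.24.
Round 4 (the supplier proposes): the retailer can get 84.24 next round, worth 0.66 × 84.24 = 55.5984 now; the supplier offers that and keeps 184.4016.
Round 3 (the retailer proposes): the supplier can get 184.4016 next round, worth 0.66 × 184.4016 = 121.705056 now, so the retailer offers 121.705056, keeping 118.294944.
Round 2 (the supplier proposes): the retailer can get 118.294944 next round, worth 0.66 × 118.294944 = 78.07466304 now, so the supplier offers 78.07466304, keeping 161.92533696.
Round 1 (the retailer proposes): the supplier can get 161.92533696 next round, worth 0.66 × 161.92533696 = 106.8707223936 now, so the retailer offers 106.8707223936, keeping 133.1292776064.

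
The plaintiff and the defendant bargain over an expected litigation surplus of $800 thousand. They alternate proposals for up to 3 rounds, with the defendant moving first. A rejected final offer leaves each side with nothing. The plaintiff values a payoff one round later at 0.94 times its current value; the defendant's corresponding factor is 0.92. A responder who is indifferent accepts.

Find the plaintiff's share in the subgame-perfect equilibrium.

Round 3 (the defendant proposes): the plaintiff will accept anything ≥ 0, so the defendant offers 0 and keeps 800.
Round 2 (the plaintiff proposes): the defendant can get 800 next round, worth 0.92 × 800 = 736 now. The plaintiff offers 736 and keeps 800 − 736 = 64.
Round 1 (the defendant proposes): the plaintiff can get 64 next round, worth 0.94 × 64 = 60.16 now. The defendant offers 60.16 and keeps 800 − 60.16 = 739.84.

60.16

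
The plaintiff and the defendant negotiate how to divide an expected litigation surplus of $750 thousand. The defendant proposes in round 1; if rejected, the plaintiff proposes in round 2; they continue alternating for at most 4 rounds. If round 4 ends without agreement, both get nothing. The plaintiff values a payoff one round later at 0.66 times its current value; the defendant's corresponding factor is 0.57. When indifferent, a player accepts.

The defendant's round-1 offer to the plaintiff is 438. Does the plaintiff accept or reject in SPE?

Round 4 (the plaintiff proposes): the defendant will accept anything ≥ 0, so the plaintiff offers 0 and keeps 750.
Round 3 (the defendant proposes): the plaintiff can get 750 next round, worth 0.66 × 750 = 495 now, so the defendant offers 495, keeping 255.
Round 2 (the plaintiff proposes): the defendant can get 255 next round, worth 0.57 × 255 = 145.35 now; the plaintiff offers that and keeps 604.65.
So by rejecting in round 1, the plaintiff gets 604.65 next round, worth 0.66 × 604.65 = 399.069 now.
Offer 438 ≥ 399.069, so the plaintiff accepts.

Accept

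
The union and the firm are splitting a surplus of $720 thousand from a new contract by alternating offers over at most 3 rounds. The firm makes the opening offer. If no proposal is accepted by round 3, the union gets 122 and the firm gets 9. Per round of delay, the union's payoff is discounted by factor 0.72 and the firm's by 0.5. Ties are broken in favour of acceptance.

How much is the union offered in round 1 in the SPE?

303.12

By backward induction:
Round 3 (the firm proposes): the union gets 122 if talks fail, so the firm offers 122 and keeps 598.
Round 2 (the union proposes): the firm can get 598 next round, worth 0.5 × 598 = 299 now, so the union offers 299, keeping 421.
Round 1 (the firm proposes): the union can get 421 next round, worth 0.72 × 421 = 303.12 now, so the firm offers 303.12, keeping 416.88.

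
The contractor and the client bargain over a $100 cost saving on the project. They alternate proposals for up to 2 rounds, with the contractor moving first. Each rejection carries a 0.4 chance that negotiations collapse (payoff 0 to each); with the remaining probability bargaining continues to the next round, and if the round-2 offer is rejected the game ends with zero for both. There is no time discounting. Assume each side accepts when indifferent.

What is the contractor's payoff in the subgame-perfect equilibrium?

Round 2 (the client proposes): rejection yields 0 for the contractor; the client offers 0 and keeps 100.
Round 1 (the contractor proposes): rejecting gives the client an expected 0.6 × 100 = 60. The contractor offers 60 and keeps 100 − 60 = 40.

40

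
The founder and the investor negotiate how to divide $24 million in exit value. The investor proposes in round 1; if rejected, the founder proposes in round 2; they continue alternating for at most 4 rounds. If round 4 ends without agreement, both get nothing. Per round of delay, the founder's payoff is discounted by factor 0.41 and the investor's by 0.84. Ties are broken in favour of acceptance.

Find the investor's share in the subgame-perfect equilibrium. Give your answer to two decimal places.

19.04

Round 4 (the founder proposes): rejection yields 0 for the investor; the founder offers 0 and keeps 24.
Round 3 (the investor proposes): the founder can get 24 next round, worth 0.41 × 24 = 9.84 now; the investor offers that and keeps 14.16.
Round 2 (the founder proposes): the investor can get 14.16 next round, worth 0.84 × 14.16 = 11.8944 now; the founder offers that and keeps 12.1056.
Round 1 (the investor proposes): the founder can get 12.1056 next round, worth 0.41 × 12.1056 = 4.963296 now. The investor offers 4.963296 and keeps 24 − 4.963296 = 19.036704.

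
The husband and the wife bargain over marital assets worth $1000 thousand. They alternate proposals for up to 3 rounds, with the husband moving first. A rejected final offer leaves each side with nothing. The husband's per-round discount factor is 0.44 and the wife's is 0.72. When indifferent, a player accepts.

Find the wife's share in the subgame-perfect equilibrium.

403.2

Round 3 (the husband proposes): the wife will accept anything ≥ 0, so the husband offers 0 and keeps 1000.
Round 2 (the wife proposes): the husband can get 1000 next round, worth 0.44 × 1000 = 440 now. The wife offers 440 and keeps 1000 − 440 = 560.
Round 1 (the husband proposes): the wife can get 560 next round, worth 0.72 × 560 = 403.2 now. The husband offers 403.2 and keeps 1000 − 403.2 = 596.8.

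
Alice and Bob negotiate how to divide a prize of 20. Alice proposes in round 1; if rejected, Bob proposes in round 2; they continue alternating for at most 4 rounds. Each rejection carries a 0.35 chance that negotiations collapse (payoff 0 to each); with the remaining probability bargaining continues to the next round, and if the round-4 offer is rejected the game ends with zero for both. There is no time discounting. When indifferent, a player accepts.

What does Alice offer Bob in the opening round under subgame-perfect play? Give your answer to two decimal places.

10.04

Round 4 (Bob proposes): rejection yields 0 for Alice; Bob offers 0 and keeps 20.
Round 3 (Alice proposes): rejecting gives Bob an expected 0.65 × 20 = 13; Alice offers that and keeps 7.
Round 2 (Bob proposes): rejecting gives Alice an expected 0.65 × 7 = 4.55. Bob offers 4.55 and keeps 20 − 4.55 = 15.45.
Round 1 (Alice proposes): rejecting gives Bob an expected 0.65 × 15.45 = 10.0425. Alice offers 10.0425 and keeps 20 − 10.0425 = 9.9575.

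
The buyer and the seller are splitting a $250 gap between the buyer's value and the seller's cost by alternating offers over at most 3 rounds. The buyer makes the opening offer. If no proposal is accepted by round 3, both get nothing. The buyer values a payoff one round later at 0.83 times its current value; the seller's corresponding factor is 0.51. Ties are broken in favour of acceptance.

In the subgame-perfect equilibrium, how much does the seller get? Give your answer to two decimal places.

21.68

Round 3 (the buyer proposes): the seller will accept anything ≥ 0, so the buyer offers 0 and keeps 250.
Round 2 (the seller proposes): the buyer can get 250 next round, worth 0.83 × 250 = 207.5 now; the seller offers that and keeps 42.5.
Round 1 (the buyer proposes): the seller can get 42.5 next round, worth 0.51 × 42.5 = 21.675 now. The buyer offers 21.675 and keeps 250 − 21.675 = 228.325.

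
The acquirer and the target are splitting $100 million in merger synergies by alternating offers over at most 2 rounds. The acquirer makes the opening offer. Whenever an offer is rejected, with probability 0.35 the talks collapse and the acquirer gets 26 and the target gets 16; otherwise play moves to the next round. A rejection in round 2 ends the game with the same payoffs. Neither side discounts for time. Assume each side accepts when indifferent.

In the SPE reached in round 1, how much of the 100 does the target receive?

Round 2 (the target proposes): the acquirer gets 26 if talks fail, so the target offers 26 and keeps 74.
Round 1 (the acquirer proposes): rejecting gives the target an expected 0.65 × 74 + 0.35 × 16 = 53.7, so the acquirer offers 53.7, keeping 46.3.

53.7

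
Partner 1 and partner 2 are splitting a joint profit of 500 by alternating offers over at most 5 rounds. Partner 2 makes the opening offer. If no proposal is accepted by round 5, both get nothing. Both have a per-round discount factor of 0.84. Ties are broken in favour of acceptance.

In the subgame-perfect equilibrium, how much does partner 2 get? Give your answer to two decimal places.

Round 5 (partner 2 proposes): partner 1 will accept anything ≥ 0, so partner 2 offers 0 and keeps 500.
Round 4 (partner 1 proposes): partner 2 can get 500 next round, worth 0.84 × 500 = 420 now; partner 1 offers that and keeps 80.
Round 3 (partner 2 proposes): partner 1 can get 80 next round, worth 0.84 × 80 = 67.2 now, so partner 2 offers 67.2, keeping 432.8.
Round 2 (partner 1 proposes): partner 2 can get 432.8 next round, worth 0.84 × 432.8 = 363.552 now; partner 1 offers that and keeps 136.448.
Round 1 (partner 2 proposes): partner 1 can get 136.448 next round, worth 0.84 × 136.448 = 114.61632 now; partner 2 offers that and keeps 385.38368.

385.38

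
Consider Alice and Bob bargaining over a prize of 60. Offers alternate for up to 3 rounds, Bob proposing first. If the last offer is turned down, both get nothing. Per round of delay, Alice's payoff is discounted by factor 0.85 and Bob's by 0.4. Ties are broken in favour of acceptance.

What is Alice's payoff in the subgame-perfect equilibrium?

Round 3 (Bob proposes): rejection yields 0 for Alice; Bob offers 0 and keeps 60.
Round 2 (Alice proposes): Bob can get 60 next round, worth 0.4 × 60 = 24 now. Alice offers 24 and keeps 60 − 24 = 36.
Round 1 (Bob proposes): Alice can get 36 next round, worth 0.85 × 36 = 30.6 now. Bob offers 30.6 and keeps 60 − 30.6 = 29.4.

30.6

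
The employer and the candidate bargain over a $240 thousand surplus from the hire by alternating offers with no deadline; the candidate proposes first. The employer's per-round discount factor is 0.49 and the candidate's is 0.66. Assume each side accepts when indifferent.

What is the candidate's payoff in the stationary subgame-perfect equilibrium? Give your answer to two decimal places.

When the candidate proposes, the employer accepts any offer worth at least 0.49 times what the employer would get by proposing next round; and vice versa.
This gives x = 240 − 0.49y and y = 240 − 0.66x, where x and y are each side's share when it proposes.
Hence (1 − 0.49·0.66)x = 240(1 − 0.49), i.e. 0.6766·x = 122.4.
x ≈ 180.9045; the employer's share is 240 − x ≈ 59.0955.

180.90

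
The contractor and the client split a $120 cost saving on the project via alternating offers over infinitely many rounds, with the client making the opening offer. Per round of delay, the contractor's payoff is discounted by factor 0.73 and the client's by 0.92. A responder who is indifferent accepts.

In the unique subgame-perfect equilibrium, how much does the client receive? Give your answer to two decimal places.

When the client proposes, the contractor accepts any offer worth at least 0.73 times what the contractor would get by proposing next round; and vice versa.
This gives x = 120 − 0.73y and y = 120 − 0.92x, where x and y are each side's share when it proposes.
Hence (1 − 0.73·0.92)x = 120(1 − 0.73), i.e. 0.3284·x = 32.4.
x ≈ 98.6602; the contractor's share is 120 − x ≈ 21.3398.

98.66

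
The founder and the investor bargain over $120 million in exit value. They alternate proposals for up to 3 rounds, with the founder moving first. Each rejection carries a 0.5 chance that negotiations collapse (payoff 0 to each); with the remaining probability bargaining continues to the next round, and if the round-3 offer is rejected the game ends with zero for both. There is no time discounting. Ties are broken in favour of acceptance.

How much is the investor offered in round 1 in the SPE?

30

Round 3 (the founder proposes): the investor will accept anything ≥ 0, so the founder offers 0 and keeps 120.
Round 2 (the investor proposes): rejecting gives the founder an expected 0.5 × 120 = 60, so the investor offers 60, keeping 60.
Round 1 (the founder proposes): rejecting gives the investor an expected 0.5 × 60 = 30. The founder offers 30 and keeps 120 − 30 = 90.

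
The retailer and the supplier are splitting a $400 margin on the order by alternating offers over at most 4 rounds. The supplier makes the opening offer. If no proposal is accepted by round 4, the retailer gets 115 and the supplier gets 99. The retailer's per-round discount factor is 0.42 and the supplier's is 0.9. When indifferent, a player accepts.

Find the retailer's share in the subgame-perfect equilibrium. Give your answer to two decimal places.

Round 4 (the retailer proposes): the supplier gets 99 if talks fail, so the retailer offers 99 and keeps 301.
Round 3 (the supplier proposes): the retailer can get 301 next round, worth 0.42 × 301 = 126.42 now. The supplier offers 126.42 and keeps 400 − 126.42 = 273.58.
Round 2 (the retailer proposes): the supplier can get 273.58 next round, worth 0.9 × 273.58 = 246.222 now. The retailer offers 246.222 and keeps 400 − 246.222 = 153.778.
Round 1 (the supplier proposes): the retailer can get 153.778 next round, worth 0.42 × 153.778 = 64.58676 now; the supplier offers that and keeps 335.41324.

64.59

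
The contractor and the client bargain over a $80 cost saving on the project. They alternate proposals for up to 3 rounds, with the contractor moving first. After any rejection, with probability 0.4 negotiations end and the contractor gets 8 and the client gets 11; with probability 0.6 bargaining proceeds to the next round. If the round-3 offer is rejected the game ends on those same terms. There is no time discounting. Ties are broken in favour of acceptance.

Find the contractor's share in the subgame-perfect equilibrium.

54.36

Round 3 (the contractor proposes): the client gets 11 if talks fail, so the contractor offers 11 and keeps 69.
Round 2 (the client proposes): rejecting gives the contractor an expected 0.6 × 69 + 0.4 × 8 = 44.6, so the client offers 44.6, keeping 35.4.
Round 1 (the contractor proposes): rejecting gives the client an expected 0.6 × 35.4 + 0.4 × 11 = 25.64; the contractor offers that and keeps 54.36.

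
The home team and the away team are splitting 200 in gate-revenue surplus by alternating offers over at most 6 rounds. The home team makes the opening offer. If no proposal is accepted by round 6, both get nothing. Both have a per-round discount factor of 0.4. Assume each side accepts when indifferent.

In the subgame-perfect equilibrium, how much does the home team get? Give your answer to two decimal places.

142.27

By backward induction:
Round 6 (the away team proposes): rejection yields 0 for the home team; the away team offers 0 and keeps 200.
Round 5 (the home team proposes): the away team can get 200 next round, worth 0.4 × 200 = 80 now. The home team offers 80 and keeps 200 − 80 = 120.
Round 4 (the away team proposes): the home team can get 120 next round, worth 0.4 × 120 = 48 now. The away team offers 48 and keeps 200 − 48 = 152.
Round 3 (the home team proposes): the away team can get 152 next round, worth 0.4 × 152 = 60.8 now, so the home team offers 60.8, keeping 139.2.
Round 2 (the away team proposes): the home team can get 139.2 next round, worth 0.4 × 139.2 = 55.68 now, so the away team offers 55.68, keeping 144.32.
Round 1 (the home team proposes): the away team can get 144.32 next round, worth 0.4 × 144.32 = 57.728 now. The home team offers 57.728 and keeps 200 − 57.728 = 142.272.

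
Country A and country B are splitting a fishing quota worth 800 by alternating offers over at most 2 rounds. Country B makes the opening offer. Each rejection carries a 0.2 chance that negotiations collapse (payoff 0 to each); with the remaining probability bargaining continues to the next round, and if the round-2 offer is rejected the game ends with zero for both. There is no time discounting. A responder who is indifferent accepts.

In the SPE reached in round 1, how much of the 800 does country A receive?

640

Round 2 (country A proposes): rejection yields 0 for country B; country A offers 0 and keeps 800.
Round 1 (country B proposes): rejecting gives country A an expected 0.8 × 800 = 640, so country B offers 640, keeping 160.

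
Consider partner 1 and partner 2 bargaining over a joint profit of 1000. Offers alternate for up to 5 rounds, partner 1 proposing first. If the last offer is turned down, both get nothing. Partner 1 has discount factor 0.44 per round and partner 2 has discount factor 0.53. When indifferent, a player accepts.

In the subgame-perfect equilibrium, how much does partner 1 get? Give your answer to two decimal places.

633.99

By backward induction:
Round 5 (partner 1 proposes): partner 2 will accept anything ≥ 0, so partner 1 offers 0 and keeps 1000.
Round 4 (partner 2 proposes): partner 1 can get 1000 next round, worth 0.44 × 1000 = 440 now, so partner 2 offers 440, keeping 560.
Round 3 (partner 1 proposes): partner 2 can get 560 next round, worth 0.53 × 560 = 296.8 now; partner 1 offers that and keeps 703.2.
Round 2 (partner 2 proposes): partner 1 can get 703.2 next round, worth 0.44 × 703.2 = 309.408 now, so partner 2 offers 309.408, keeping 690.592.
Round 1 (partner 1 proposes): partner 2 can get 690.592 next round, worth 0.53 × 690.592 = 366.01376 now. Partner 1 offers 366.01376 and keeps 1000 − 366.01376 = 633.98624.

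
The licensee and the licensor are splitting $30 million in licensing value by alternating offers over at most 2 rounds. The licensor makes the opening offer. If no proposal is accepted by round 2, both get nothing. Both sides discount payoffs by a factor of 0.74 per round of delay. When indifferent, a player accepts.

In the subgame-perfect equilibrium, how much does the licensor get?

7.8

Solve by backward induction from round 2.
Round 2 (the licensee proposes): the licensor will accept anything ≥ 0, so the licensee offers 0 and keeps 30.
Round 1 (the licensor proposes): the licensee can get 30 next round, worth 0.74 × 30 = 22.2 now; the licensor offers that and keeps 7.8.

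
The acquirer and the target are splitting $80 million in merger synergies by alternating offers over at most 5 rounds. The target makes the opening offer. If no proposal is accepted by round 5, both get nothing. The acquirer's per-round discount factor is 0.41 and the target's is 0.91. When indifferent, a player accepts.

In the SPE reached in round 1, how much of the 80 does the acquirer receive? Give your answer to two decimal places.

4.05

Round 5 (the target proposes): the acquirer will accept anything ≥ 0, so the target offers 0 and keeps 80.
Round 4 (the acquirer proposes): the target can get 80 next round, worth 0.91 × 80 = 72.8 now; the acquirer offers that and keeps 7.2.
Round 3 (the target proposes): the acquirer can get 7.2 next round, worth 0.41 × 7.2 = 2.952 now, so the target offers 2.952, keeping 77.048.
Round 2 (the acquirer proposes): the target can get 77.048 next round, worth 0.91 × 77.048 = 70.11368 now; the acquirer offers that and keeps 9.88632.
Round 1 (the target proposes): the acquirer can get 9.88632 next round, worth 0.41 × 9.88632 = 4.0533912 now, so the target offers 4.0533912, keeping 75.9466088.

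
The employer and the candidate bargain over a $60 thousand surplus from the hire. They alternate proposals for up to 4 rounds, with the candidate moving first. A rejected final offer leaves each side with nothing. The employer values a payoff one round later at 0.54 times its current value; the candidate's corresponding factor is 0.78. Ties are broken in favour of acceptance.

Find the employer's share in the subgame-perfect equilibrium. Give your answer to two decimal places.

20.77

Round 4 (the employer proposes): rejection yields 0 for the candidate; the employer offers 0 and keeps 60.
Round 3 (the candidate proposes): the employer can get 60 next round, worth 0.54 × 60 = 32.4 now. The candidate offers 32.4 and keeps 60 − 32.4 = 27.6.
Round 2 (the employer proposes): the candidate can get 27.6 next round, worth 0.78 × 27.6 = 21.528 now; the employer offers that and keeps 38.472.
Round 1 (the candidate proposes): the employer can get 38.472 next round, worth 0.54 × 38.472 = 20.77488 now. The candidate offers 20.77488 and keeps 60 − 20.77488 = 39.22512.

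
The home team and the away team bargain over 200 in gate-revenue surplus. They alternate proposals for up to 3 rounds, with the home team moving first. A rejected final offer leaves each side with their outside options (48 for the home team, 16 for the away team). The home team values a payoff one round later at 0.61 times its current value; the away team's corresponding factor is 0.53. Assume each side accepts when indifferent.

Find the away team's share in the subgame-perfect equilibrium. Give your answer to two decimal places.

46.51

Round 3 (the home team proposes): the away team gets 16 if talks fail, so the home team offers 16 and keeps 184.
Round 2 (the away team proposes): the home team can get 184 next round, worth 0.61 × 184 = 112.24 now; the away team offers that and keeps 87.76.
Round 1 (the home team proposes): the away team can get 87.76 next round, worth 0.53 × 87.76 = 46.5128 now. The home team offers 46.5128 and keeps 200 − 46.5128 = 153.4872.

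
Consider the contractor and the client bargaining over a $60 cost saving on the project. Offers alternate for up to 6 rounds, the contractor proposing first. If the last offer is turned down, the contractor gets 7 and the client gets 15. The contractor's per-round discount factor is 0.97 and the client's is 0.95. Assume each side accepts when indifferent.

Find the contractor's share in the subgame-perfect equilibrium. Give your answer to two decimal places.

13.96

Work backward from the last round.
Round 6 (the client proposes): the contractor gets 7 if talks fail, so the client offers 7 and keeps 53.
Round 5 (the contractor proposes): the client can get 53 next round, worth 0.95 × 53 = 50.35 now, so the contractor offers 50.35, keeping 9.65.
Round 4 (the client proposes): the contractor can get 9.65 next round, worth 0.97 × 9.65 = 9.3605 now, so the client offers 9.3605, keeping 50.6395.
Round 3 (the contractor proposes): the client can get 50.6395 next round, worth 0.95 × 50.6395 = 48.107525 now, so the contractor offers 48.107525, keeping 11.892475.
Round 2 (the client proposes): the contractor can get 11.892475 next round, worth 0.97 × 11.892475 = 11.53570075 now; the client offers that and keeps 48.46429925.
Round 1 (the contractor proposes): the client can get 48.46429925 next round, worth 0.95 × 48.46429925 = 46.0410842875 now. The contractor offers 46.0410842875 and keeps 60 − 46.0410842875 = 13.9589157125.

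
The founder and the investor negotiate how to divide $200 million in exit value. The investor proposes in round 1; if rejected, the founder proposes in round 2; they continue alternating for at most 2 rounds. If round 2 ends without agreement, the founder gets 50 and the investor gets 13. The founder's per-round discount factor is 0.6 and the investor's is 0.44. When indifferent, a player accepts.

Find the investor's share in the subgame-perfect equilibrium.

Round 2 (the founder proposes): the investor gets 13 if talks fail, so the founder offers 13 and keeps 187.
Round 1 (the investor proposes): the founder can get 187 next round, worth 0.6 × 187 = 112.2 now, so the investor offers 112.2, keeping 87.8.

87.8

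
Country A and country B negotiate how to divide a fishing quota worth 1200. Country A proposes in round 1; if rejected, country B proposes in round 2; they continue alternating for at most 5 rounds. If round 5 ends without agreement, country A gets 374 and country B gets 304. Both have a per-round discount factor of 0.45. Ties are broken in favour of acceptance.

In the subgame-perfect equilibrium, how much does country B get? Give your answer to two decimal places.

By backward induction:
Round 5 (country A proposes): country B gets 304 if talks fail, so country A offers 304 and keeps 896.
Round 4 (country B proposes): country A can get 896 next round, worth 0.45 × 896 = 403.2 now, so country B offers 403.2, keeping 796.8.
Round 3 (country A proposes): country B can get 796.8 next round, worth 0.45 × 796.8 = 358.56 now, so country A offers 358.56, keeping 841.44.
Round 2 (country B proposes): country A can get 841.44 next round, worth 0.45 × 841.44 = 378.648 now. Country B offers 378.648 and keeps 1200 − 378.648 = 821.352.
Round 1 (country A proposes): country B can get 821.352 next round, worth 0.45 × 821.352 = 369.6084 now, so country A offers 369.6084, keeping 830.3916.

369.61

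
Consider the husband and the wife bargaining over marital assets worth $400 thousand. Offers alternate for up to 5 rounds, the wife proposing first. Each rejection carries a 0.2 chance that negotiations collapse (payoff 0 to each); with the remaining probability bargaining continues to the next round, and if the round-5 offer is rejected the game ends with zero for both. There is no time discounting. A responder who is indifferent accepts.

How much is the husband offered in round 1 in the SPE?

Round 5 (the wife proposes): the husband will accept anything ≥ 0, so the wife offers 0 and keeps 400.
Round 4 (the husband proposes): rejecting gives the wife an expected 0.8 × 400 = 320, so the husband offers 320, keeping 80.
Round 3 (the wife proposes): rejecting gives the husband an expected 0.8 × 80 = 64, so the wife offers 64, keeping 336.
Round 2 (the husband proposes): rejecting gives the wife an expected 0.8 × 336 = 268.8, so the husband offers 268.8, keeping 131.2.
Round 1 (the wife proposes): rejecting gives the husband an expected 0.8 × 131.2 = 104.96; the wife offers that and keeps 295.04.

104.96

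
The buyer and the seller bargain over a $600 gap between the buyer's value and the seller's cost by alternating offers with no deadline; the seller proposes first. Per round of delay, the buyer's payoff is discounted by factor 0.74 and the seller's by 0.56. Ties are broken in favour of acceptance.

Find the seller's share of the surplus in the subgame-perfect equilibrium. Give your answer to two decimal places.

266.39

Let x be the seller's share when the seller proposes and y be the buyer's share when the buyer proposes.
The buyer accepts iff offered ≥ 0.74·y, so x = 600 − 0.74y. Symmetrically y = 600 − 0.56x.
Substituting: x = 600 − 0.74(600 − 0.56x), giving x(1 − 0.56·0.74) = 600(1 − 0.74).
So x = 600 × 0.26 / 0.5856 ≈ 266.3934, and the buyer receives 600 − x ≈ 333.6066.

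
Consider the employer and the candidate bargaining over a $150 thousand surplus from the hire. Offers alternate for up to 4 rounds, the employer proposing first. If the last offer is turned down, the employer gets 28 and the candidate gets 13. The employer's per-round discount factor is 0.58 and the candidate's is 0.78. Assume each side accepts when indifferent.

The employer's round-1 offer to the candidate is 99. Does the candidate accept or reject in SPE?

Accept

Round 4 (the candidate proposes): the employer gets 28 if talks fail, so the candidate offers 28 and keeps 122.
Round 3 (the employer proposes): the candidate can get 122 next round, worth 0.78 × 122 = 95.16 now, so the employer offers 95.16, keeping 54.84.
Round 2 (the candidate proposes): the employer can get 54.84 next round, worth 0.58 × 54.84 = 31.8072 now; the candidate offers that and keeps 118.1928.
So by rejecting in round 1, the candidate gets 118.1928 next round, worth 0.78 × 118.1928 = 92.190384 now.
Offer 99 ≥ 92.190384, so the candidate accepts.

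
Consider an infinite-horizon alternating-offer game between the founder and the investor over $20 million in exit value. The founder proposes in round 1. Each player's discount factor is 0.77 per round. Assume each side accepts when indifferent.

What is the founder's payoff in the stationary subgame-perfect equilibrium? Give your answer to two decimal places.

11.30

When the founder proposes, the investor accepts any offer worth at least 0.77 times what the investor would get by proposing next round; and vice versa.
This gives x = 20 − 0.77y and y = 20 − 0.77x, where x and y are each side's share when it proposes.
Hence (1 − 0.77·0.77)x = 20(1 − 0.77), i.e. 0.4071·x = 4.6.
x ≈ 11.2994; the investor's share is 20 − x ≈ 8.7006.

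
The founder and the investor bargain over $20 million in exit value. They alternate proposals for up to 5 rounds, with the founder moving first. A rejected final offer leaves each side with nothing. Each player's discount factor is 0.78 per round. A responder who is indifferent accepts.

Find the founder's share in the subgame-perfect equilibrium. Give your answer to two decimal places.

Round 5 (the founder proposes): the investor will accept anything ≥ 0, so the founder offers 0 and keeps 20.
Round 4 (the investor proposes): the founder can get 20 next round, worth 0.78 × 20 = 15.6 now. The investor offers 15.6 and keeps 20 − 15.6 = 4.4.
Round 3 (the founder proposes): the investor can get 4.4 next round, worth 0.78 × 4.4 = 3.432 now; the founder offers that and keeps 16.568.
Round 2 (the investor proposes): the founder can get 16.568 next round, worth 0.78 × 16.568 = 12.92304 now; the investor offers that and keeps 7.07696.
Round 1 (the founder proposes): the investor can get 7.07696 next round, worth 0.78 × 7.07696 = 5.5200288 now, so the founder offers 5.5200288, keeping 14.4799712.

14.48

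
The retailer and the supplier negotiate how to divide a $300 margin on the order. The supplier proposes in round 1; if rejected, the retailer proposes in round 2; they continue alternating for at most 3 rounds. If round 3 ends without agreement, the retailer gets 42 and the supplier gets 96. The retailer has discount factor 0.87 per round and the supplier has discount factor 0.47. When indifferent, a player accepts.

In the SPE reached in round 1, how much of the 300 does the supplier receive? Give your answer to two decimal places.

By backward induction:
Round 3 (the supplier proposes): the retailer gets 42 if talks fail, so the supplier offers 42 and keeps 258.
Round 2 (the retailer proposes): the supplier can get 258 next round, worth 0.47 × 258 = 121.26 now. The retailer offers 121.26 and keeps 300 − 121.26 = 178.74.
Round 1 (the supplier proposes): the retailer can get 178.74 next round, worth 0.87 × 178.74 = 155.5038 now; the supplier offers that and keeps 144.4962.

144.50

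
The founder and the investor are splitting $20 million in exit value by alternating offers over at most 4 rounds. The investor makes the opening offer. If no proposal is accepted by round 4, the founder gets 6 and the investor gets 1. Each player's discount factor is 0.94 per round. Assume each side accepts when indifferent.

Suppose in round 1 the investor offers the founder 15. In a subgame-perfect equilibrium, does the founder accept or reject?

Reject

Round 4 (the founder proposes): the investor gets 1 if talks fail, so the founder offers 1 and keeps 19.
Round 3 (the investor proposes): the founder can get 19 next round, worth 0.94 × 19 = 17.86 now, so the investor offers 17.86, keeping 2.14.
Round 2 (the founder proposes): the investor can get 2.14 next round, worth 0.94 × 2.14 = 2.0116 now, so the founder offers 2.0116, keeping 17.9884.
So by rejecting in round 1, the founder gets 17.9884 next round, worth 0.94 × 17.9884 = 16.909096 now.
Offer 15 < 16.909096, so the founder rejects.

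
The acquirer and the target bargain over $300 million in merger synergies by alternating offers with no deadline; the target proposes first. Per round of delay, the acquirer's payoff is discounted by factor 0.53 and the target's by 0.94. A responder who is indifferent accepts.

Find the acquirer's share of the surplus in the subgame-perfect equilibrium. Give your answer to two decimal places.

19.01

Let x be the target's share when the target proposes and y be the acquirer's share when the acquirer proposes.
The acquirer accepts iff offered ≥ 0.53·y, so x = 300 − 0.53y. Symmetrically y = 300 − 0.94x.
Substituting: x = 300 − 0.53(300 − 0.94x), giving x(1 − 0.94·0.53) = 300(1 − 0.53).
So x = 300 × 0.47 / 0.5018 ≈ 280.9884, and the acquirer receives 300 − x ≈ 19.0116.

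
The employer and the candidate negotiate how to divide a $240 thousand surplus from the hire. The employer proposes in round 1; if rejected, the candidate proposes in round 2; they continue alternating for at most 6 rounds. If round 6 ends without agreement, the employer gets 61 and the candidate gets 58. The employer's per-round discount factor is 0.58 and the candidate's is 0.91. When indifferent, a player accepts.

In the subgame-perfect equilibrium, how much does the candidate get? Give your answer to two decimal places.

Round 6 (the candidate proposes): the employer gets 61 if talks fail, so the candidate offers 61 and keeps 179.
Round 5 (the employer proposes): the candidate can get 179 next round, worth 0.91 × 179 = 162.89 now, so the employer offers 162.89, keeping 77.11.
Round 4 (the candidate proposes): the employer can get 77.11 next round, worth 0.58 × 77.11 = 44.7238 now; the candidate offers that and keeps 195.2762.
Round 3 (the employer proposes): the candidate can get 195.2762 next round, worth 0.91 × 195.2762 = 177.701342 now, so the employer offers 177.701342, keeping 62.298658.
Round 2 (the candidate proposes): the employer can get 62.298658 next round, worth 0.58 × 62.298658 = 36.13322164 now, so the candidate offers 36.13322164, keeping 203.86677836.
Round 1 (the employer proposes): the candidate can get 203.86677836 next round, worth 0.91 × 203.86677836 = 185.5187683076 now; the employer offers that and keeps 54.4812316924.

185.52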